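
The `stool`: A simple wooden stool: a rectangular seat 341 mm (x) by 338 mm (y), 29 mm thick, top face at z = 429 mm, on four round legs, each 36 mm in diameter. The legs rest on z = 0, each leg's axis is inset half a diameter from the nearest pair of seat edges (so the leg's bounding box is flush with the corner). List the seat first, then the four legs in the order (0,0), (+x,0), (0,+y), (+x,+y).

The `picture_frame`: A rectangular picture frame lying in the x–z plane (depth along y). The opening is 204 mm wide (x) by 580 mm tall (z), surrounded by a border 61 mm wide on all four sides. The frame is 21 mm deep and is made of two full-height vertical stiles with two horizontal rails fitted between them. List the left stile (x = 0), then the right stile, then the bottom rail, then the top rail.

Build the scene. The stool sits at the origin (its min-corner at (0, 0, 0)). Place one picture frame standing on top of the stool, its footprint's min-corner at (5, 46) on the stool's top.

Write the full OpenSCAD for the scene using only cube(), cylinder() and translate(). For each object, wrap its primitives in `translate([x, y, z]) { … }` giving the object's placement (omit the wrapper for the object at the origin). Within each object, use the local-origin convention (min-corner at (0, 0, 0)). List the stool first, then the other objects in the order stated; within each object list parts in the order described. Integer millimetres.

translate([0, 0, 400]) cube([341, 338, 29]);
translate([18, 18, 0]) cylinder(h = 400, r = 18);
translate([323, 18, 0]) cylinder(h = 400, r = 18);
translate([18, 320, 0]) cylinder(h = 400, r = 18);
translate([323, 320, 0]) cylinder(h = 400, r = 18);
translate([5, 46, 429]) {
  cube([61, 21, 702]);
  translate([265, 0, 0]) cube([61, 21, 702]);
  translate([61, 0, 0]) cube([204, 21, 61]);
  translate([61, 0, 641]) cube([204, 21, 61]);
}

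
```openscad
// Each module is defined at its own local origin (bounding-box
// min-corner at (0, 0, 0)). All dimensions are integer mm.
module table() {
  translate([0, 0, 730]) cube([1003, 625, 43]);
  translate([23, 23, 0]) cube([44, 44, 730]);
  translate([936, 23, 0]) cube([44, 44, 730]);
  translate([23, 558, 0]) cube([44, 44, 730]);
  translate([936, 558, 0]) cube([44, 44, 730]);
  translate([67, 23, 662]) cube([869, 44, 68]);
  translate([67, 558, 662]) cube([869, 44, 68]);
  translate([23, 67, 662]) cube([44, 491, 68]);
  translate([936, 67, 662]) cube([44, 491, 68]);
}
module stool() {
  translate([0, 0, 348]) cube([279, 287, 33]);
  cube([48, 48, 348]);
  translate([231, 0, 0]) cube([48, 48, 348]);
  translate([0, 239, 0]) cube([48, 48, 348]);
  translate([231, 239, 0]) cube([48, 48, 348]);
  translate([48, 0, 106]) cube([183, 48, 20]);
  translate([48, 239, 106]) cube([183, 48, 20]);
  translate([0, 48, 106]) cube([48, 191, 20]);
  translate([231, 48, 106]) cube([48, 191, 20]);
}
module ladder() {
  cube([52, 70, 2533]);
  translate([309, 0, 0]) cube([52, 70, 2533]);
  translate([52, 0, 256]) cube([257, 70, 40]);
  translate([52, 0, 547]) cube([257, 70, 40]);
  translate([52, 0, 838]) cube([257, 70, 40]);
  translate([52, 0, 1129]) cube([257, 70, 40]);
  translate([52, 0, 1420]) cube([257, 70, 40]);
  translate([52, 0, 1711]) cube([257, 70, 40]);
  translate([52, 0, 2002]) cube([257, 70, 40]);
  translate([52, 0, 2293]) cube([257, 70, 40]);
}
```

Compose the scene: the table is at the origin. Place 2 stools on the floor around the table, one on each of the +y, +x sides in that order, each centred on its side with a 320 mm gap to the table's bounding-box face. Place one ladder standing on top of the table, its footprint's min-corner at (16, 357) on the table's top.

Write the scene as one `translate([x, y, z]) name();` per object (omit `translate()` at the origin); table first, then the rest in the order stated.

table();
translate([362, 945, 0]) stool();
translate([1323, 169, 0]) stool();
translate([16, 357, 773]) ladder();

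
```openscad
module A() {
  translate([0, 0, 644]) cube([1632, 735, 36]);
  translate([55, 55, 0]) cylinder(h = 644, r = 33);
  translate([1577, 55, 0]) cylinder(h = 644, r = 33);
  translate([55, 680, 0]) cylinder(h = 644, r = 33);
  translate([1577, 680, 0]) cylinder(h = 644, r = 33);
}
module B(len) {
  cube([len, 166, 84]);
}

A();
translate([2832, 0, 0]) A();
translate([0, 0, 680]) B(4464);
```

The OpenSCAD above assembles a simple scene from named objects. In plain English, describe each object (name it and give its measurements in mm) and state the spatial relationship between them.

A is a rectangular dining table. The top is 1632×735×36 mm with its upper surface at z = 680 mm. It stands on four round legs of 66 mm diameter, each leg's bounding box inset 22 mm from the nearest pair of top edges, running from the floor to the underside of the top.

B is a rectangular beam 4464 mm long (x), 166 mm deep (y), 84 mm thick (z).

The beam spans the tops of two tables placed 1200 mm apart, resting at z = 680 mm.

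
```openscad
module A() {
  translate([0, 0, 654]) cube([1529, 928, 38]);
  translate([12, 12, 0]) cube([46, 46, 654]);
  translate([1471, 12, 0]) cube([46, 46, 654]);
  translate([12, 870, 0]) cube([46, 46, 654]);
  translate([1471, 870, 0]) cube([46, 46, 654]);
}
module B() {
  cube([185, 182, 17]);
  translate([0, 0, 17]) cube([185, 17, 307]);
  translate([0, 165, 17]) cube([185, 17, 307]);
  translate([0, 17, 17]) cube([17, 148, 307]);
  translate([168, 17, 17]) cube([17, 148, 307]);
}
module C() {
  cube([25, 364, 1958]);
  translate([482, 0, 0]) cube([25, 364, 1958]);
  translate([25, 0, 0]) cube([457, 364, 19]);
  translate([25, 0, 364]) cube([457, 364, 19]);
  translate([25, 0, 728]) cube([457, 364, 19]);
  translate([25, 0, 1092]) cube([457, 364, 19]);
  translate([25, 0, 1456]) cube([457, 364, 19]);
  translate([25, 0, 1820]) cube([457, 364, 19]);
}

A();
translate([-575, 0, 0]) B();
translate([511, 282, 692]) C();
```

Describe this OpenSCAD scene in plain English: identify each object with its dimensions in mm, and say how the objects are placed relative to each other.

A is a rectangular dining table. The top is 1529×928×38 mm with its upper surface at z = 692 mm. It stands on four 46×46 mm square legs, each inset 12 mm from the nearest pair of top edges, running from the floor to the underside of the top.

B is an open-topped rectangular box: outside dimensions 185×182×324 mm, with a uniform wall and base thickness of 17 mm. The base is a full 185×182 slab on the floor; four walls sit on top of the base. The front and back walls (the −y and +y sides) span the full width; the two side walls fit between them.

C is a bookshelf 507 mm wide overall, 364 mm deep and 1958 mm tall. The two sides are 25 mm thick vertical panels. 6 horizontal shelves of 19 mm thickness span between the inner faces of the sides; the lowest shelf sits on the floor and shelves are stacked with a clear vertical gap of 345 mm between each pair.

The open box is on the floor beside the table on its −x side. The bookshelf is on top of the table, centred.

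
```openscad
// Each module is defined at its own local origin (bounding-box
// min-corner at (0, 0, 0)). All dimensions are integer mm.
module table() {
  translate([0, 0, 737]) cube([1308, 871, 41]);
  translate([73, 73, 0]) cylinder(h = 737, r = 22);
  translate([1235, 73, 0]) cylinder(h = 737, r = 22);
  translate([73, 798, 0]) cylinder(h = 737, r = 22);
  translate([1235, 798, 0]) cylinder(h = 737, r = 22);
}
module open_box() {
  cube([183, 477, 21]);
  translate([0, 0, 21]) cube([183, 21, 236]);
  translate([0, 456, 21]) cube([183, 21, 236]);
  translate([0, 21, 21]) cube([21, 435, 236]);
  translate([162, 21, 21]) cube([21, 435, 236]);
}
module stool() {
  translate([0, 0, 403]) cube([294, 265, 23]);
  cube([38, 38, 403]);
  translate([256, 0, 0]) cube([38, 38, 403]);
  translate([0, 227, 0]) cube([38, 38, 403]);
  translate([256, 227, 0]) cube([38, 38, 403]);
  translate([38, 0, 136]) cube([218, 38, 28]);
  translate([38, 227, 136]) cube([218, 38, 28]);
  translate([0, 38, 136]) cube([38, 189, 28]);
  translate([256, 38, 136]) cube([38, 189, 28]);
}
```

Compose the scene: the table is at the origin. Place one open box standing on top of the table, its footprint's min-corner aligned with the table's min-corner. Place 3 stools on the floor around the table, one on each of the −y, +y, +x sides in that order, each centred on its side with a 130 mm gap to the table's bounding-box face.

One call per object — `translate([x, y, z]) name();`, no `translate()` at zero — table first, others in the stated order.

table();
translate([0, 0, 778]) open_box();
translate([507, -395, 0]) stool();
translate([507, 1001, 0]) stool();
translate([1438, 303, 0]) stool();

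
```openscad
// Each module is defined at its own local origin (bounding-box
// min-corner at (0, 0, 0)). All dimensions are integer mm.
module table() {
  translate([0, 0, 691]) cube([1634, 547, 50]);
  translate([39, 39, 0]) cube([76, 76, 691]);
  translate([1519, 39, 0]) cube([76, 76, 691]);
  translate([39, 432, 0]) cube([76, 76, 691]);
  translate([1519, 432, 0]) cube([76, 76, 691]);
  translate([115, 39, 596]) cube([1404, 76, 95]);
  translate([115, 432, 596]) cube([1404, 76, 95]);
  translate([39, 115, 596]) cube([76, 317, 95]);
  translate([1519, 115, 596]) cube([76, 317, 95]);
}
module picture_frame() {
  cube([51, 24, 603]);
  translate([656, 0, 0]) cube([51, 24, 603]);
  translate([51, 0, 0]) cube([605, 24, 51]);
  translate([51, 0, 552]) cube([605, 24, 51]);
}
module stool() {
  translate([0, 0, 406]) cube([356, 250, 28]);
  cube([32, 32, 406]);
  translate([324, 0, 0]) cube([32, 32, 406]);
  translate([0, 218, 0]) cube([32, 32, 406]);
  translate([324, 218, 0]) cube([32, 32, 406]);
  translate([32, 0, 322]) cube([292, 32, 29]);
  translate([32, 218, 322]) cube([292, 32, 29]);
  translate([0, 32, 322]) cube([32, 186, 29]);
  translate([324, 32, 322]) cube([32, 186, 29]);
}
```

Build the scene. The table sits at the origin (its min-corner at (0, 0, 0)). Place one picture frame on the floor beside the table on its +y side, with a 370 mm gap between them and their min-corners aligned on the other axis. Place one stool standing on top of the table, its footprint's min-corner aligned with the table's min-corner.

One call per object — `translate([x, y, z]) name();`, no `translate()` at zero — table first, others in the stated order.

table();
translate([0, 917, 0]) picture_frame();
translate([0, 0, 741]) stool();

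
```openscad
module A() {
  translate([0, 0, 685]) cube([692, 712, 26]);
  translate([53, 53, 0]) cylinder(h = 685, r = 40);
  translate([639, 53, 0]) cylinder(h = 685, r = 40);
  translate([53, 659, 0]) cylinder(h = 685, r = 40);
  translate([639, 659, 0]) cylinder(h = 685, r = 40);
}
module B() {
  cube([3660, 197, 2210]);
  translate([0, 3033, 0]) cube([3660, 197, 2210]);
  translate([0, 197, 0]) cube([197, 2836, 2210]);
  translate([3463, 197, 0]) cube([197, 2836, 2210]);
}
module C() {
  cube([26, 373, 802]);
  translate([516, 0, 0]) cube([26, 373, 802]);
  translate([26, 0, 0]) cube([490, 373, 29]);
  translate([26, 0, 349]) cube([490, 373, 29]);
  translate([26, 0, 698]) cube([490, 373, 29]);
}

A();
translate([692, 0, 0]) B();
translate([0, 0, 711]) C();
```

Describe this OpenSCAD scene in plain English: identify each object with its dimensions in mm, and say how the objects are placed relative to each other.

A is a table with a 692×712 mm rectangular top, 26 mm thick, top surface at z = 711 mm, supported by four round legs of 80 mm diameter, each leg's bounding box inset 13 mm from the nearest pair of top edges, running from the floor.

B is a box-shaped house frame (walls only): outside footprint 3660×3230 mm, wall height 2210 mm, wall thickness 197 mm. The two y-facing walls run the full x-width; the two x-facing walls fit between the inner faces of the y-facing walls.

C is an open bookshelf. Two side panels, each 26 mm thick, 373 mm deep and 802 mm tall, stand 542 mm apart (outside-to-outside). Between them sit 3 shelves, each 29 mm thick and 373 mm deep, spanning the full gap between the sides. The bottom shelf rests on the floor (its underside at z = 0) and the clear gap between one shelf's top and the next shelf's underside is 320 mm.

The house frame is against the table's +x side, with their −y faces flush. The bookshelf is on top of the table.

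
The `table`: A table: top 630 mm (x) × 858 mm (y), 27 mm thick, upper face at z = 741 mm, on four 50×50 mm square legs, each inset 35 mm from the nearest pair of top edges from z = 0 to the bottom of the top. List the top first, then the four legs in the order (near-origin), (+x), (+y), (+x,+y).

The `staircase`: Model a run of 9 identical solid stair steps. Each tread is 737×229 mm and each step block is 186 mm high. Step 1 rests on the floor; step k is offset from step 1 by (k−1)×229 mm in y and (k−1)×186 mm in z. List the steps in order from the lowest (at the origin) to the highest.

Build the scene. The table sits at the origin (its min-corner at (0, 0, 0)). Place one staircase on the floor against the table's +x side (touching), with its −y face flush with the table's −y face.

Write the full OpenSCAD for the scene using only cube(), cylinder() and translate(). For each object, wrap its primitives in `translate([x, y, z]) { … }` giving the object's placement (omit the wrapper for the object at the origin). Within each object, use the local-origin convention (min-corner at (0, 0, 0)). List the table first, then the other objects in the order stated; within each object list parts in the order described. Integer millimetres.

translate([0, 0, 714]) cube([630, 858, 27]);
translate([35, 35, 0]) cube([50, 50, 714]);
translate([545, 35, 0]) cube([50, 50, 714]);
translate([35, 773, 0]) cube([50, 50, 714]);
translate([545, 773, 0]) cube([50, 50, 714]);
translate([630, 0, 0]) {
  cube([737, 229, 186]);
  translate([0, 229, 186]) cube([737, 229, 186]);
  translate([0, 458, 372]) cube([737, 229, 186]);
  translate([0, 687, 558]) cube([737, 229, 186]);
  translate([0, 916, 744]) cube([737, 229, 186]);
  translate([0, 1145, 930]) cube([737, 229, 186]);
  translate([0, 1374, 1116]) cube([737, 229, 186]);
  translate([0, 1603, 1302]) cube([737, 229, 186]);
  translate([0, 1832, 1488]) cube([737, 229, 186]);
}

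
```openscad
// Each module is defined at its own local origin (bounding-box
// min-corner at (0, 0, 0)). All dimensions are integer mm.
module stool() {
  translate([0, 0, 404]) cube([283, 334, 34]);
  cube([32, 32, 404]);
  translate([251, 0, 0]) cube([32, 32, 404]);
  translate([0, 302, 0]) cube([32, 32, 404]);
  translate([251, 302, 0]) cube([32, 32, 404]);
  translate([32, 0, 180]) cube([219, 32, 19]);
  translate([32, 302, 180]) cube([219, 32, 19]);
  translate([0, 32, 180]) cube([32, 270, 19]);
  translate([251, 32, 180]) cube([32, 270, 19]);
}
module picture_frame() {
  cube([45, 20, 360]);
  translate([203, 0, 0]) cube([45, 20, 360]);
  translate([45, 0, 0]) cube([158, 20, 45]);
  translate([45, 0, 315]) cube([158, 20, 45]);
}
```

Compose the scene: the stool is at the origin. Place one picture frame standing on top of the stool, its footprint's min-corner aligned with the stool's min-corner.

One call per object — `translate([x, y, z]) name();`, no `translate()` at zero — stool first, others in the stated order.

stool();
translate([0, 0, 438]) picture_frame();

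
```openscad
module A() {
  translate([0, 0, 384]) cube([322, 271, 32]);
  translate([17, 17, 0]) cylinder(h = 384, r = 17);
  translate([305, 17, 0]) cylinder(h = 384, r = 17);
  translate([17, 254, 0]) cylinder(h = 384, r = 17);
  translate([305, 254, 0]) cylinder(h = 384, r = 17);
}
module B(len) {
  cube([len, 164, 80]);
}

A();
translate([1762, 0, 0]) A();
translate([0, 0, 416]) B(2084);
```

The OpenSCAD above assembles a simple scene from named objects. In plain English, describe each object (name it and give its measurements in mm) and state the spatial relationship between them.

A is a four-legged stool. The seat is 322×271 mm, 32 mm thick, top at z = 416 mm. It stands on four round legs, each 34 mm in diameter, from z = 0 to the seat underside, each leg's axis is inset half a diameter from the nearest pair of seat edges (so the leg's bounding box is flush with the corner).

B is a rectangular beam 2084 mm long (x), 164 mm deep (y), 80 mm thick (z).

The beam spans the tops of two stools placed 1440 mm apart, resting at z = 416 mm.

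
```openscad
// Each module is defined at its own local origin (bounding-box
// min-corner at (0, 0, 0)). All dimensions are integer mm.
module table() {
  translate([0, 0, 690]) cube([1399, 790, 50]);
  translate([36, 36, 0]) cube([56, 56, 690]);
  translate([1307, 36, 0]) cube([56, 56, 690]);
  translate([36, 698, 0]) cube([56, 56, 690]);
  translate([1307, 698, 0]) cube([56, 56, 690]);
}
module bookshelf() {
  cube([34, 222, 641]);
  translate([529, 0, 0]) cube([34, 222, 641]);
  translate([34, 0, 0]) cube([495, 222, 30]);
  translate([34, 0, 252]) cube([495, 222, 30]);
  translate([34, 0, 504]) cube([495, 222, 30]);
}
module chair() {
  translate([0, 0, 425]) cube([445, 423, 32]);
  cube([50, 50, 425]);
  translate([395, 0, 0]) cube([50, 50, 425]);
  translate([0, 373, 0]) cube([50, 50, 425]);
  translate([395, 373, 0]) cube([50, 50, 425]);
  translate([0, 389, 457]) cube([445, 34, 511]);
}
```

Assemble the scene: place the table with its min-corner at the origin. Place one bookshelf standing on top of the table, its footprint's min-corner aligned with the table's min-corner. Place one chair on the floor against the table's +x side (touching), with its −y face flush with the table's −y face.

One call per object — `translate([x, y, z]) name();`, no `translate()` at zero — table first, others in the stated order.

table();
translate([0, 0, 740]) bookshelf();
translate([1399, 0, 0]) chair();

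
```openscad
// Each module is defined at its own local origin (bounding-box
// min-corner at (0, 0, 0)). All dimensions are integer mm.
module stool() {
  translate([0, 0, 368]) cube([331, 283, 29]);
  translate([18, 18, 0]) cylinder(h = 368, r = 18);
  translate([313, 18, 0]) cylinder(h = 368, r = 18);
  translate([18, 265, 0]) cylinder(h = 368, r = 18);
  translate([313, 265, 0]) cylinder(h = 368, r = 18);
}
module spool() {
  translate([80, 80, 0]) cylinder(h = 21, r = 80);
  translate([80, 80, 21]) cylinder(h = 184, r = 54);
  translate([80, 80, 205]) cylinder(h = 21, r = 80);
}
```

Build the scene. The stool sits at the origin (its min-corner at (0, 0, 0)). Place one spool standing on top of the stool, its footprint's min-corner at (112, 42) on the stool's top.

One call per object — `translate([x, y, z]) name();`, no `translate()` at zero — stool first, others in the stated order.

stool();
translate([112, 42, 397]) spool();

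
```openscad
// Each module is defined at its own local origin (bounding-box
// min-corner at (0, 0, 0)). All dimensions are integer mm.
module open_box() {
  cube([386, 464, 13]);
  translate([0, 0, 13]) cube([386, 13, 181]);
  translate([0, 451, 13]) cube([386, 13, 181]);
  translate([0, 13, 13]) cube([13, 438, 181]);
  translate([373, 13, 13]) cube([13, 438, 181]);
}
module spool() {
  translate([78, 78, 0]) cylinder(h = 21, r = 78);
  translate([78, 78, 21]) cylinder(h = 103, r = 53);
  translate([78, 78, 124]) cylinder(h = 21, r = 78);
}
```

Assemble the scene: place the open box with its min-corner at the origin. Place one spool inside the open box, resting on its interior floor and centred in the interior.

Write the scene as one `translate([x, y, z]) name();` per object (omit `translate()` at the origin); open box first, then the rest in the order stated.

open_box();
translate([115, 154, 13]) spool();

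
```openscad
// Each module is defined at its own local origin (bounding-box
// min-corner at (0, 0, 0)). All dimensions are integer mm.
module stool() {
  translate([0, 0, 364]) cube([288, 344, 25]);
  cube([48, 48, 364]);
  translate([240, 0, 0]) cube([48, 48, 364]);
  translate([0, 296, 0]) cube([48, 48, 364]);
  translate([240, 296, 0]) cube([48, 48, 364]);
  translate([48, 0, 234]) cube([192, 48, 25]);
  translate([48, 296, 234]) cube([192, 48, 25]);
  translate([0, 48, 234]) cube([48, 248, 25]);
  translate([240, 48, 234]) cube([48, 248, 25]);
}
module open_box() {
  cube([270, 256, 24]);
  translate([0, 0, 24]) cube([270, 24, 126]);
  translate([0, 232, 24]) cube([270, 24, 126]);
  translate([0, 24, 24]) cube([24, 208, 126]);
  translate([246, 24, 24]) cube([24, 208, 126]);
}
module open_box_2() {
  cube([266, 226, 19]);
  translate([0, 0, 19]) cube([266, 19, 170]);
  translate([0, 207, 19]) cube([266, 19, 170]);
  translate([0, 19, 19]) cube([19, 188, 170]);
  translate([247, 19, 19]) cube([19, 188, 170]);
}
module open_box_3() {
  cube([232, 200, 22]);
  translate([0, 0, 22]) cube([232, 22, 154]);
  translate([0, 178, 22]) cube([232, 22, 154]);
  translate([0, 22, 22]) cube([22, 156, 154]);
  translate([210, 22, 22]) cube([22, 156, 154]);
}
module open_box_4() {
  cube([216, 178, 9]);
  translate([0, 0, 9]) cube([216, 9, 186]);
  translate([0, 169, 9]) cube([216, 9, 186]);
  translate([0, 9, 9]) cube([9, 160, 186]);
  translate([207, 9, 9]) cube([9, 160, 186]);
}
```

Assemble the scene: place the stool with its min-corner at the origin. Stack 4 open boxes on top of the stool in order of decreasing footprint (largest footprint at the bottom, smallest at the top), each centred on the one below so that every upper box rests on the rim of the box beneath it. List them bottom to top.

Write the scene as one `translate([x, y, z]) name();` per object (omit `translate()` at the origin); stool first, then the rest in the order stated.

stool();
translate([9, 44, 389]) open_box();
translate([11, 59, 539]) open_box_2();
translate([28, 72, 728]) open_box_3();
translate([36, 83, 904]) open_box_4();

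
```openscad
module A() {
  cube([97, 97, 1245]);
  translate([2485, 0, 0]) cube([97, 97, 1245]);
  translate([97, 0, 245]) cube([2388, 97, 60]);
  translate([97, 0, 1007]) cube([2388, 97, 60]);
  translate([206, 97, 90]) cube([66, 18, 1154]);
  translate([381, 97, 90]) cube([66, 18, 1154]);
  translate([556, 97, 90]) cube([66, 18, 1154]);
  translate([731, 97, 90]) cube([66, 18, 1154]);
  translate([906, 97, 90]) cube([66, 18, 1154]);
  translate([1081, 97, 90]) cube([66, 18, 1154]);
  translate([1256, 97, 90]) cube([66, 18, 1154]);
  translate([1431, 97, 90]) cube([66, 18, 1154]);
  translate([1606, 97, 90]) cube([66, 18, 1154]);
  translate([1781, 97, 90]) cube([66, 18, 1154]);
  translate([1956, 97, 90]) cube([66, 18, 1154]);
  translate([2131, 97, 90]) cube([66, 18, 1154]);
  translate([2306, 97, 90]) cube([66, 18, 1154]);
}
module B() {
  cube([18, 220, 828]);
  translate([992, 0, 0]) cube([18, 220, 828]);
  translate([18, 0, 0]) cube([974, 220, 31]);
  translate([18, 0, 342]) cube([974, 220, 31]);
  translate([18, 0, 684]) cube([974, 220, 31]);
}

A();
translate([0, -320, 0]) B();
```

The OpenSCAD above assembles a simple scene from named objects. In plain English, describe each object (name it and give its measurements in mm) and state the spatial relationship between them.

A is a fence section. Two 97×97 mm posts, 1245 mm tall, stand on the floor with a clear span of 2388 mm between their inner faces. Two horizontal rails of 97×60 mm section span the gap between the posts with their undersides at z = 245 mm and z = 1007 mm, flush with the posts' −y face. 13 pickets, each 66 mm wide, 18 mm thick and 1154 mm tall, are fixed to the +y face of the rails with their bottoms at z = 90 mm, evenly spaced across the span with equal gaps (rounded down to the nearest mm) at the −x end and between each pair — any rounding remainder accumulates at the +x end.

B is an open bookshelf. Two side panels, each 18 mm thick, 220 mm deep and 828 mm tall, stand 1010 mm apart (outside-to-outside). Between them sit 3 shelves, each 31 mm thick and 220 mm deep, spanning the full gap between the sides. The bottom shelf rests on the floor (its underside at z = 0) and the clear gap between one shelf's top and the next shelf's underside is 311 mm.

The bookshelf is on the floor beside the fence section on its −y side.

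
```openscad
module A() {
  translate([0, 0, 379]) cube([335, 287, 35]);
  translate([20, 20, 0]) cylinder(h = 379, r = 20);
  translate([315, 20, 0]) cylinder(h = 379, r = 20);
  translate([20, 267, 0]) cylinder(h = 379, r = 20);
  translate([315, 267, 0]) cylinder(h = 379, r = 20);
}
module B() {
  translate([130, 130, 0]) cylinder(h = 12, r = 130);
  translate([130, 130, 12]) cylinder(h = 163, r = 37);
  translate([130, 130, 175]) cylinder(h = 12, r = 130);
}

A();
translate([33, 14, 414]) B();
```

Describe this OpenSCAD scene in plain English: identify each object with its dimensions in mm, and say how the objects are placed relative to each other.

A is a four-legged stool. The seat is a 335×287×35 mm slab whose top surface is at z = 414 mm; four round legs, each 40 mm in diameter, run from the floor (z = 0) to the underside of the seat, each leg's axis is inset half a diameter from the nearest pair of seat edges (so the leg's bounding box is flush with the corner).

B is a spool: two coaxial disc flanges of radius 130 mm and thickness 12 mm, joined by a core cylinder of radius 37 mm and height 163 mm. The lower flange rests on z = 0 and the three cylinders share a vertical axis.

The spool is on top of the stool.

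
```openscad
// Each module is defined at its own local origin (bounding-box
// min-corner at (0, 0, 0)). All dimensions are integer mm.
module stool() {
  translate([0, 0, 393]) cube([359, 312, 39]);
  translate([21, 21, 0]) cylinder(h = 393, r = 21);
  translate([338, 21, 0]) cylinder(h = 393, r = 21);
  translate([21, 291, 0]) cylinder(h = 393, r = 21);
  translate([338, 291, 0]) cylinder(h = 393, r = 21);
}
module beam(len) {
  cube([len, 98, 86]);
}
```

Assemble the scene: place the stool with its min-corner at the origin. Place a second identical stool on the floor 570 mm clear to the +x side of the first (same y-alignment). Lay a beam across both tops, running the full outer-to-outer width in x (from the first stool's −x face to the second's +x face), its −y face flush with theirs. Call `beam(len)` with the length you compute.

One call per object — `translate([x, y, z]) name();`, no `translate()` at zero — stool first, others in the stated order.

stool();
translate([929, 0, 0]) stool();
translate([0, 0, 432]) beam(1288);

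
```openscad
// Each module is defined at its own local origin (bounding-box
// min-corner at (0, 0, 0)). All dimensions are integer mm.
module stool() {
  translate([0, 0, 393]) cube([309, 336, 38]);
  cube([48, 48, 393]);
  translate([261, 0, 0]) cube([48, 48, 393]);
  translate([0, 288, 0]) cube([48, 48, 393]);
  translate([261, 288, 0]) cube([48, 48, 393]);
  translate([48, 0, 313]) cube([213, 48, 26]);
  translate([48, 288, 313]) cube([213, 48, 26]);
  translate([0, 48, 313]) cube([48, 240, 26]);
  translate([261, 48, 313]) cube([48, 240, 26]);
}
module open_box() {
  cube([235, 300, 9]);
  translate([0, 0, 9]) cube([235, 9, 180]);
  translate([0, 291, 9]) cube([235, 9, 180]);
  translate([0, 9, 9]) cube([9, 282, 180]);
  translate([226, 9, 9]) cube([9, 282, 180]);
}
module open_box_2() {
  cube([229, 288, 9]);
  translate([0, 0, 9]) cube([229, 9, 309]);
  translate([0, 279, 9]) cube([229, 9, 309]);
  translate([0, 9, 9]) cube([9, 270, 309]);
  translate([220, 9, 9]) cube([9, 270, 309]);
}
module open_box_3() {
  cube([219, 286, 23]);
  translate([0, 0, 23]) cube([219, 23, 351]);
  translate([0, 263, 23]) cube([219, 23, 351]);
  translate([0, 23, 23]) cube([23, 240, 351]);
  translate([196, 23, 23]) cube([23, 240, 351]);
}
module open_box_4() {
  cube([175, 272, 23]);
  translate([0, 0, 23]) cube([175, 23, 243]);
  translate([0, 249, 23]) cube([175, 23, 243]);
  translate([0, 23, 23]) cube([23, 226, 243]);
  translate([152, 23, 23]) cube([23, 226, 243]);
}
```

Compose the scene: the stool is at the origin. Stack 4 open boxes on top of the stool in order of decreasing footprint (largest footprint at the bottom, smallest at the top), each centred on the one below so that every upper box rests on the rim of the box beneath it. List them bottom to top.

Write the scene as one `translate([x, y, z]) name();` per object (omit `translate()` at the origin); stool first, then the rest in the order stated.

stool();
translate([37, 18, 431]) open_box();
translate([40, 24, 620]) open_box_2();
translate([45, 25, 938]) open_box_3();
translate([67, 32, 1312]) open_box_4();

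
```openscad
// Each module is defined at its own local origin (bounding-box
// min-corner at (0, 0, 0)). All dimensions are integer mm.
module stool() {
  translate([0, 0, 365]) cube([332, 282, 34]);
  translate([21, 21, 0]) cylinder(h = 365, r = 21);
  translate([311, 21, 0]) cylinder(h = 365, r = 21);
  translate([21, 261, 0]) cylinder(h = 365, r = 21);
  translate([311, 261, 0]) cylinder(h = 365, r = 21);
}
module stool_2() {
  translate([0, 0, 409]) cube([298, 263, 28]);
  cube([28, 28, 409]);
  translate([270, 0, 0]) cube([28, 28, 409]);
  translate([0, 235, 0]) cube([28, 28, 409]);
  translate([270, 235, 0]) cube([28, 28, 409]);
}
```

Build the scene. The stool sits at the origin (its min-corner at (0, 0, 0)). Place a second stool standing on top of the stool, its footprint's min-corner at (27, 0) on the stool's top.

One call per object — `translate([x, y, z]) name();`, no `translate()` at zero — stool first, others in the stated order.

stool();
translate([27, 0, 399]) stool_2();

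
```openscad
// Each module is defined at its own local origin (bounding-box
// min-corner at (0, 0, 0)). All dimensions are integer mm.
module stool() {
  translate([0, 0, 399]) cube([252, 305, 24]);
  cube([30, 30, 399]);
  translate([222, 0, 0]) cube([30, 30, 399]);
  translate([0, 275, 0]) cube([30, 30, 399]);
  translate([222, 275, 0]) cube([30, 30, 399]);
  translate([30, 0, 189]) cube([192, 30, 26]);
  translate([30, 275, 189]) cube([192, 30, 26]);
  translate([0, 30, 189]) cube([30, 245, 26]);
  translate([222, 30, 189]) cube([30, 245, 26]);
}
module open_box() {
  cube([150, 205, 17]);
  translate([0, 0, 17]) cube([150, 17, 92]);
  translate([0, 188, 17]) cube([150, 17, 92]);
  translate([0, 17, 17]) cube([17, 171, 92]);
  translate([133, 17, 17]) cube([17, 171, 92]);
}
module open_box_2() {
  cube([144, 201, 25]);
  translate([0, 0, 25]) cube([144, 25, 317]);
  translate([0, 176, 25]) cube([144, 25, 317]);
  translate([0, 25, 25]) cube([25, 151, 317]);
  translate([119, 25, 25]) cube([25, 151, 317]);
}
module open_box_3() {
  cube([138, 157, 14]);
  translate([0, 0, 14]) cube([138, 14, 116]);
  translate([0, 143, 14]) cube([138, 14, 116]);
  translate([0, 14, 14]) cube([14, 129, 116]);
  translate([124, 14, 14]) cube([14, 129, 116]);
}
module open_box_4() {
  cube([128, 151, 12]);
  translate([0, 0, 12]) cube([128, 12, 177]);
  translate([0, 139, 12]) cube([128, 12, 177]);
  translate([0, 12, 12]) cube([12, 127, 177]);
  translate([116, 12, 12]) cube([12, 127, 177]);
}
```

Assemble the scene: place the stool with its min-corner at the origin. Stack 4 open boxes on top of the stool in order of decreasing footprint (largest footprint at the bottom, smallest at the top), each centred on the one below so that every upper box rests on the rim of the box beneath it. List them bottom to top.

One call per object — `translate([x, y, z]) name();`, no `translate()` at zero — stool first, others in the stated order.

stool();
translate([51, 50, 423]) open_box();
translate([54, 52, 532]) open_box_2();
translate([57, 74, 874]) open_box_3();
translate([62, 77, 1004]) open_box_4();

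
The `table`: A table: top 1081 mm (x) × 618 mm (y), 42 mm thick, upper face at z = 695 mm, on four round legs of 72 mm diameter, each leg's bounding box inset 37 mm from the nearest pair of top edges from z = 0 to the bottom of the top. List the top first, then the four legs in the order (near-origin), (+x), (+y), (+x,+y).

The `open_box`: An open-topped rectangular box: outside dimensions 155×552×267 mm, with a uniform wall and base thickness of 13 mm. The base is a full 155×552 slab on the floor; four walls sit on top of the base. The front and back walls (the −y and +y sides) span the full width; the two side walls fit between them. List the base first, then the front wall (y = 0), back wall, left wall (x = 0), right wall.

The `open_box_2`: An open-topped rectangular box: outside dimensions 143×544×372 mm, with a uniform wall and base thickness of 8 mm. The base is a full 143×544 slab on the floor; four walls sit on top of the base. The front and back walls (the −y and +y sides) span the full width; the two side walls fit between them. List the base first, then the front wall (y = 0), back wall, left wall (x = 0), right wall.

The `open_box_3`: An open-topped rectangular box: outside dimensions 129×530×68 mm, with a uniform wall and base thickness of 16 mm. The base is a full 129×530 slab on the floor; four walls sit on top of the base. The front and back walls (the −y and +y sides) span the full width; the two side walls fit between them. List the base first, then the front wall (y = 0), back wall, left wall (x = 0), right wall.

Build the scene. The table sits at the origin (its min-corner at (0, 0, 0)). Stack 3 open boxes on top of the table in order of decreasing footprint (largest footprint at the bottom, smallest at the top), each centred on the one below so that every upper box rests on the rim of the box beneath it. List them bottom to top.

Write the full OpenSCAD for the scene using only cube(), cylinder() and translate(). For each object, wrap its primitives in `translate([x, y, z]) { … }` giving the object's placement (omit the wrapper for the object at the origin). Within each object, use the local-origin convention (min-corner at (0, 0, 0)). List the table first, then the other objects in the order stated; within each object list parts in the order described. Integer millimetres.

translate([0, 0, 653]) cube([1081, 618, 42]);
translate([73, 73, 0]) cylinder(h = 653, r = 36);
translate([1008, 73, 0]) cylinder(h = 653, r = 36);
translate([73, 545, 0]) cylinder(h = 653, r = 36);
translate([1008, 545, 0]) cylinder(h = 653, r = 36);
translate([463, 33, 695]) {
  cube([155, 552, 13]);
  translate([0, 0, 13]) cube([155, 13, 254]);
  translate([0, 539, 13]) cube([155, 13, 254]);
  translate([0, 13, 13]) cube([13, 526, 254]);
  translate([142, 13, 13]) cube([13, 526, 254]);
}
translate([469, 37, 962]) {
  cube([143, 544, 8]);
  translate([0, 0, 8]) cube([143, 8, 364]);
  translate([0, 536, 8]) cube([143, 8, 364]);
  translate([0, 8, 8]) cube([8, 528, 364]);
  translate([135, 8, 8]) cube([8, 528, 364]);
}
translate([476, 44, 1334]) {
  cube([129, 530, 16]);
  translate([0, 0, 16]) cube([129, 16, 52]);
  translate([0, 514, 16]) cube([129, 16, 52]);
  translate([0, 16, 16]) cube([16, 498, 52]);
  translate([113, 16, 16]) cube([16, 498, 52]);
}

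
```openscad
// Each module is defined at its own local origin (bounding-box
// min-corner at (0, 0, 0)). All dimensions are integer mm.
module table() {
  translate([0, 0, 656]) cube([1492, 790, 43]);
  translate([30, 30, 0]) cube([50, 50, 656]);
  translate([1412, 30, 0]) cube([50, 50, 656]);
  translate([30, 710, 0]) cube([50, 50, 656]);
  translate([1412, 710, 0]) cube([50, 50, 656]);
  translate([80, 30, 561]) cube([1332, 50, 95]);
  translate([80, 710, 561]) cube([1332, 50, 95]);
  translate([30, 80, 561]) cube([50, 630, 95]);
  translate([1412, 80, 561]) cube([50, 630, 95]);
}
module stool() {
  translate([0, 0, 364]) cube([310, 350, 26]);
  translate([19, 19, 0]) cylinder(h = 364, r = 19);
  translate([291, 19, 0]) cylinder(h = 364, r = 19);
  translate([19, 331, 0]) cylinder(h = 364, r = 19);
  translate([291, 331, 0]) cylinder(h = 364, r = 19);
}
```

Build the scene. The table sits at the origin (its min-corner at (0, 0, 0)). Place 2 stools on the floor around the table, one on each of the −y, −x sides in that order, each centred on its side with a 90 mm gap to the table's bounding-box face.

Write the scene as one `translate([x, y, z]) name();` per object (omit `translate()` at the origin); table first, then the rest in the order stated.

table();
translate([591, -440, 0]) stool();
translate([-400, 220, 0]) stool();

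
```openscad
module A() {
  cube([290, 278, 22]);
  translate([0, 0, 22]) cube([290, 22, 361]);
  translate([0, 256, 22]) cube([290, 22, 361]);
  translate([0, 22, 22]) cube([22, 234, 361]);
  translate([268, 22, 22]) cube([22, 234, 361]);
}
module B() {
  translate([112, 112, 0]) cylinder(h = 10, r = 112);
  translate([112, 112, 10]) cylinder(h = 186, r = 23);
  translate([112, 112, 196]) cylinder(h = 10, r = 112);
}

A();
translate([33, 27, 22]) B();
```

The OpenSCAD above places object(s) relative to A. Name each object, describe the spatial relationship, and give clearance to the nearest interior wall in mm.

A is an open box. B is a spool. The spool sits inside the open box, centred. The clearance to the nearest interior wall is 5 mm.

Clearances: x = 11, y = 5; minimum 5 mm.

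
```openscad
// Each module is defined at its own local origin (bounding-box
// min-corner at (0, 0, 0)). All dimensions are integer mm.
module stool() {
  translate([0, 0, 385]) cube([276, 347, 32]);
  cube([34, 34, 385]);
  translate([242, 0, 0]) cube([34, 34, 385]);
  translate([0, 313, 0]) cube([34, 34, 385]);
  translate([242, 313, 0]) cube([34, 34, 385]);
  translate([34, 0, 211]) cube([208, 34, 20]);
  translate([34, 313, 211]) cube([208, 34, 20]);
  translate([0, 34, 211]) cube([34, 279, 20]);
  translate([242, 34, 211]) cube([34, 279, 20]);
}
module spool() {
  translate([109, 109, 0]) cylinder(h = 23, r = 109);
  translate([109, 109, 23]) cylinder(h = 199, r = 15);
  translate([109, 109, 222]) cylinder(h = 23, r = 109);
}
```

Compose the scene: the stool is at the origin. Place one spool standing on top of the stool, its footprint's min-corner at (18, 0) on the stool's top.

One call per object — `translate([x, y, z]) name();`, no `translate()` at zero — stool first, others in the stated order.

stool();
translate([18, 0, 417]) spool();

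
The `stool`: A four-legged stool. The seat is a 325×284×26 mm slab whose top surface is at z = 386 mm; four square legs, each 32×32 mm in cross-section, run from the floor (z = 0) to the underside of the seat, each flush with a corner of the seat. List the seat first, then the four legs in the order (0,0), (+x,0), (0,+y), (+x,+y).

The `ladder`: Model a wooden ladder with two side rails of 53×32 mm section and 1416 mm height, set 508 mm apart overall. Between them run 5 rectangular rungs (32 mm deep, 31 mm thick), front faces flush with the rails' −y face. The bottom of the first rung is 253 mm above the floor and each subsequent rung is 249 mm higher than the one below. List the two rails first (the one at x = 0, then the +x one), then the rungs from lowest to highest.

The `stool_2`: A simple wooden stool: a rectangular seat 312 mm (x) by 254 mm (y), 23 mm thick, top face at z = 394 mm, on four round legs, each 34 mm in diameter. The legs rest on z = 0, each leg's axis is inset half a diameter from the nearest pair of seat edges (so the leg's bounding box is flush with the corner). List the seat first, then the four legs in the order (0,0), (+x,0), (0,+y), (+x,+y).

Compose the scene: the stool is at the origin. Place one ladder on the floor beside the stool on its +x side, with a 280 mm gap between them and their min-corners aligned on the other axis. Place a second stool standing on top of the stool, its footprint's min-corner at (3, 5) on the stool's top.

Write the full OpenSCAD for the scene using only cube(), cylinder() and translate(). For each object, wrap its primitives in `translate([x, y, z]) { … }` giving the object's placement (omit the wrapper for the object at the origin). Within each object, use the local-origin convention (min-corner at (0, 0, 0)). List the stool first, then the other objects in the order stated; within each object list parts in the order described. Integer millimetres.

translate([0, 0, 360]) cube([325, 284, 26]);
cube([32, 32, 360]);
translate([293, 0, 0]) cube([32, 32, 360]);
translate([0, 252, 0]) cube([32, 32, 360]);
translate([293, 252, 0]) cube([32, 32, 360]);
translate([605, 0, 0]) {
  cube([53, 32, 1416]);
  translate([455, 0, 0]) cube([53, 32, 1416]);
  translate([53, 0, 253]) cube([402, 32, 31]);
  translate([53, 0, 502]) cube([402, 32, 31]);
  translate([53, 0, 751]) cube([402, 32, 31]);
  translate([53, 0, 1000]) cube([402, 32, 31]);
  translate([53, 0, 1249]) cube([402, 32, 31]);
}
translate([3, 5, 386]) {
  translate([0, 0, 371]) cube([312, 254, 23]);
  translate([17, 17, 0]) cylinder(h = 371, r = 17);
  translate([295, 17, 0]) cylinder(h = 371, r = 17);
  translate([17, 237, 0]) cylinder(h = 371, r = 17);
  translate([295, 237, 0]) cylinder(h = 371, r = 17);
}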